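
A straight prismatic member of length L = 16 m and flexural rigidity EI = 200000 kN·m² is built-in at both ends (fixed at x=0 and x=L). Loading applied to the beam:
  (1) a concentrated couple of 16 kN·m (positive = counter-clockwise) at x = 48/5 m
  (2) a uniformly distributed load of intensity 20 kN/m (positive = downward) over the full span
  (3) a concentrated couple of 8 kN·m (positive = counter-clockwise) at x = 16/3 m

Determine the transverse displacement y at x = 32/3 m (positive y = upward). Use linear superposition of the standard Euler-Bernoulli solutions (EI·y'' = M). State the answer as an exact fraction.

y(32/3) = -254864/18984375 m

Load 1 — applied couple M₀=16 kN·m at a=48/5 m (b=L-a=32/5):
  y_1 = (R_Ax³/6 - M_Ax²/2 - M₀(x-a)²/2)/EI  [x>a] with R_A=36/25, M_A=128/25 = ((36/25)·(32/3)³/6 - (128/25)·(32/3)²/2 - 16·((32/3)-(48/5))²/2)/200000 = -32/703125 m
Load 2 — uniform load w=20 kN/m over full span:
  y_2 = -wx²(L-x)²/(24EI) = -20·(32/3)²·(16-(32/3))²/(24·200000) = -2048/151875 m
Load 3 — applied couple M₀=8 kN·m at a=16/3 m (b=L-a=32/3):
  y_3 = (R_Ax³/6 - M_Ax²/2 - M₀(x-a)²/2)/EI  [x>a] with R_A=2/3, M_A=0 = ((2/3)·(32/3)³/6 - 0·(32/3)²/2 - 8·((32/3)-(16/3))²/2)/200000 = 16/151875 m
Superposition: y = Σ y_i = -254864/18984375 m ≈ -0.013425 m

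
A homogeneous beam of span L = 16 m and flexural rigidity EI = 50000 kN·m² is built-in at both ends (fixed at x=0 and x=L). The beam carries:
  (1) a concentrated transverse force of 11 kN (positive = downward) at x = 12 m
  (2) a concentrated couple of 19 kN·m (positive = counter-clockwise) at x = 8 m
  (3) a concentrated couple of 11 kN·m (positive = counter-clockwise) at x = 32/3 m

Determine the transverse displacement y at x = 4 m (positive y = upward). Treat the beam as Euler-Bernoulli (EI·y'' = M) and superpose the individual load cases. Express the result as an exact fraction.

Load 1 — point force P=11 kN at a=12 m (b=L-a=4):
  y_1 = -Pb²x²(3aL-(3a+b)x)/(6L³EI)  [x≤a] = -11·4²·4²·(3·12·16-(3·12+4)·4)/(6·16³·50000) = -143/150000 m
Load 2 — applied couple M₀=19 kN·m at a=8 m (b=L-a=8):
  y_2 = (R_Ax³/6 - M_Ax²/2)/EI  [x≤a] with R_A=57/32, M_A=19/4 = ((57/32)·4³/6 - (19/4)·4²/2)/50000 = -19/50000 m
Load 3 — applied couple M₀=11 kN·m at a=32/3 m (b=L-a=16/3):
  y_3 = (R_Ax³/6 - M_Ax²/2)/EI  [x≤a] with R_A=11/12, M_A=11/3 = ((11/12)·4³/6 - (11/3)·4²/2)/50000 = -11/28125 m
Superposition: y = Σ y_i = -97/56250 m ≈ -0.001724 m

y(4) = -97/56250 m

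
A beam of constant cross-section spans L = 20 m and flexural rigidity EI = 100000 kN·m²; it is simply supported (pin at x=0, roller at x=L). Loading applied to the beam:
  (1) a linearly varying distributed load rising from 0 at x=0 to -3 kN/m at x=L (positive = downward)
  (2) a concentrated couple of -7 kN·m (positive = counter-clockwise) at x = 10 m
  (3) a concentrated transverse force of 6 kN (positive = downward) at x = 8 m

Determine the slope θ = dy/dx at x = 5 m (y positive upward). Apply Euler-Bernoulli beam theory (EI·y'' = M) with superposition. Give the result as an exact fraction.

Load 1 — triangular load w₀=-3 kN/m (0→w₀ over full span):
  θ_1 = -w₀(7L⁴-30L²x²+15x⁴)/(360LEI) = -(-3)·(7·20⁴-30·20²·5²+15·5⁴)/(360·20·100000) = 1327/384000 rad
Load 2 — applied couple M₀=-7 kN·m at a=10 m (b=L-a=10):
  θ_2 = (M₀x²/(2L)+C₁)/EI  [x≤a] with C₁=M₀(3b²-L²)/(6L)=35/6 = ((-7)·5²/(2·20)+(35/6))/100000 = 7/480000 rad
Load 3 — point force P=6 kN at a=8 m (b=L-a=12):
  θ_3 = -Pb(L²-b²-3x²)/(6LEI)  [x≤a] = -6·12·(20²-12²-3·5²)/(6·20·100000) = -543/500000 rad
Superposition: θ = Σ θ_i = 38149/16000000 rad ≈ 0.002384 rad

θ(5) = 38149/16000000 rad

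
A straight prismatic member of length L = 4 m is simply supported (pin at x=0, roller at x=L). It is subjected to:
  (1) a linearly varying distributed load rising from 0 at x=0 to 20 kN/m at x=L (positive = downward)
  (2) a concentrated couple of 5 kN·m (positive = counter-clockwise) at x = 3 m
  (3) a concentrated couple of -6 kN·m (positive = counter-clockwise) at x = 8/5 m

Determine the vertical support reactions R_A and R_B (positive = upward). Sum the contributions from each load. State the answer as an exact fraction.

Load 1 — triangular load w₀=20 kN/m (0→w₀ over full span):
  R_A = w₀L/6 = 20·4/6 = 40/3 kN
  R_B = w₀L/3 = 20·4/3 = 80/3 kN
Load 2 — applied couple M₀=5 kN·m at a=3 m (b=L-a=1):
  R_A = M₀/L = 5/4 kN
  R_B = -M₀/L = -5/4 kN
Load 3 — applied couple M₀=-6 kN·m at a=8/5 m (b=L-a=12/5):
  R_A = M₀/L = (-6)/4 = -3/2 kN
  R_B = -M₀/L = -(-6)/4 = 3/2 kN
Superposition: R_A = 157/12 kN, R_B = 323/12 kN

R_A = 157/12 kN, R_B = 323/12 kN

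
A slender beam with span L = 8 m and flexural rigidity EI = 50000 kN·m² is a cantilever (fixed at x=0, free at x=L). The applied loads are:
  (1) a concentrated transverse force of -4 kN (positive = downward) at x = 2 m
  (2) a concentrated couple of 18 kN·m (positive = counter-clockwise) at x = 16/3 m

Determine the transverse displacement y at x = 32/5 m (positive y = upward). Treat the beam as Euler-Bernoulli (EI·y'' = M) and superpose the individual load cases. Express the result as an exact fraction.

y(32/5) = 379/46875 m

Load 1 — point force P=-4 kN at a=2 m (b=L-a=6):
  y_1 = -Pa²(3x-a)/(6EI)  [x>a] = -(-4)·2²·(3·(32/5)-2)/(6·50000) = 43/46875 m
Load 2 — applied couple M₀=18 kN·m at a=16/3 m (b=L-a=8/3):
  y_2 = M₀a(2x-a)/(2EI)  [x>a] = 18·(16/3)·(2·(32/5)-(16/3))/(2·50000) = 112/15625 m
Superposition: y = Σ y_i = 379/46875 m ≈ 0.008085 m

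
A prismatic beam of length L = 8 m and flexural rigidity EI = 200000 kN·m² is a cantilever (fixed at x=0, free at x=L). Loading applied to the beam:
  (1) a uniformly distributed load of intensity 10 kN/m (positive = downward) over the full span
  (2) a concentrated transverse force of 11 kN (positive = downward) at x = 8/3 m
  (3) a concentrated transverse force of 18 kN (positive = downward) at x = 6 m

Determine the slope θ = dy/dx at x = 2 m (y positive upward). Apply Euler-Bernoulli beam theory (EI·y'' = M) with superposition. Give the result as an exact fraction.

θ(2) = -71/20000 rad

Load 1 — uniform load w=10 kN/m over full span:
  θ_1 = -wx(x²-3Lx+3L²)/(6EI) = -10·2·(2²-3·8·2+3·8²)/(6·200000) = -37/15000 rad
Load 2 — point force P=11 kN at a=8/3 m (b=L-a=16/3):
  θ_2 = -Px(2a-x)/(2EI)  [x≤a] = -11·2·(2·(8/3)-2)/(2·200000) = -11/60000 rad
Load 3 — point force P=18 kN at a=6 m (b=L-a=2):
  θ_3 = -Px(2a-x)/(2EI)  [x≤a] = -18·2·(2·6-2)/(2·200000) = -9/10000 rad
Superposition: θ = Σ θ_i = -71/20000 rad ≈ -0.003550 rad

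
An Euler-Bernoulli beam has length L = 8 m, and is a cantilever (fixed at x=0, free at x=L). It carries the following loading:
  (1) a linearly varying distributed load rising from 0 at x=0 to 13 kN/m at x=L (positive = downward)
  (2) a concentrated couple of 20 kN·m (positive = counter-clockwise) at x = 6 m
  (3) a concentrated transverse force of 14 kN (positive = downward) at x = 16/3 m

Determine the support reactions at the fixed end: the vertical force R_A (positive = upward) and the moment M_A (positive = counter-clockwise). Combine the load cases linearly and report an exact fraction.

Load 1 — triangular load w₀=13 kN/m (0→w₀ over full span):
  R_A = w₀L/2 = 13·8/2 = 52 kN
  M_A = w₀L²/3 = 13·8²/3 = 832/3 kN·m
Load 2 — applied couple M₀=20 kN·m at a=6 m (b=L-a=2):
  R_A = 0 kN
  M_A = -M₀ = -20 kN·m
Load 3 — point force P=14 kN at a=16/3 m (b=L-a=8/3):
  R_A = P = 14 kN
  M_A = Pa = 14·(16/3) = 224/3 kN·m
Superposition: R_A = 66 kN, M_A = 332 kN·m

R_A = 66 kN, M_A = 332 kN·m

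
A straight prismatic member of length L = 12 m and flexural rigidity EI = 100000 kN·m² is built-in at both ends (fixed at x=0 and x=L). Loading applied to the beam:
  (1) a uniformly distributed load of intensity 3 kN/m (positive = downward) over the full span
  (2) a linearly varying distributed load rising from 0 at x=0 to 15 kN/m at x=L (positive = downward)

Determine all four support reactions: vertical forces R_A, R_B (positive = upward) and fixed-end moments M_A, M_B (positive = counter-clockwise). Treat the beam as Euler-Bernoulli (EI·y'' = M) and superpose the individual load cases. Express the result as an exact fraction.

R_A = 45 kN, M_A = 108 kN·m, R_B = 81 kN, M_B = -144 kN·m

Load 1 — uniform load w=3 kN/m over full span:
  R_A = wL/2 = 3·12/2 = 18 kN
  M_A = wL²/12 = 3·12²/12 = 36 kN·m
  R_B = wL/2 = 3·12/2 = 18 kN
  M_B = -wL²/12 = -3·12²/12 = -36 kN·m
Load 2 — triangular load w₀=15 kN/m (0→w₀ over full span):
  R_A = 3w₀L/20 = 3·15·12/20 = 27 kN
  M_A = w₀L²/30 = 15·12²/30 = 72 kN·m
  R_B = 7w₀L/20 = 7·15·12/20 = 63 kN
  M_B = -w₀L²/20 = -15·12²/20 = -108 kN·m
Superposition: R_A = 45 kN, M_A = 108 kN·m, R_B = 81 kN, M_B = -144 kN·m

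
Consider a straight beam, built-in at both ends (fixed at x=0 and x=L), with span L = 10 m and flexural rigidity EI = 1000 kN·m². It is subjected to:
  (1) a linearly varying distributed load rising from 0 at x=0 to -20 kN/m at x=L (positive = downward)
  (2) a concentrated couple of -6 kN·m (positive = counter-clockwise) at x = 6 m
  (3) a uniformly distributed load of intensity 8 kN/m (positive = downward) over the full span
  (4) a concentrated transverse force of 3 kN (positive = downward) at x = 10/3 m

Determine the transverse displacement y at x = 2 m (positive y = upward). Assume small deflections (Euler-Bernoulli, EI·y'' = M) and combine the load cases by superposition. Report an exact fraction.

Load 1 — triangular load w₀=-20 kN/m (0→w₀ over full span):
  y_1 = -w₀x²(L-x)²(x+2L)/(120LEI) = -(-20)·2²·(10-2)²·(2+2·10)/(120·10·1000) = 176/1875 m
Load 2 — applied couple M₀=-6 kN·m at a=6 m (b=L-a=4):
  y_2 = (R_Ax³/6 - M_Ax²/2)/EI  [x≤a] with R_A=-108/125, M_A=-48/25 = ((-108/125)·2³/6 - (-48/25)·2²/2)/1000 = 42/15625 m
Load 3 — uniform load w=8 kN/m over full span:
  y_3 = -wx²(L-x)²/(24EI) = -8·2²·(10-2)²/(24·1000) = -32/375 m
Load 4 — point force P=3 kN at a=10/3 m (b=L-a=20/3):
  y_4 = -Pb²x²(3aL-(3a+b)x)/(6L³EI)  [x≤a] = -3·(20/3)²·2²·(3·(10/3)·10-(3·(10/3)+(20/3))·2)/(6·10³·1000) = -4/675 m
Superposition: y = Σ y_i = 2234/421875 m ≈ 0.005295 m

y(2) = 2234/421875 m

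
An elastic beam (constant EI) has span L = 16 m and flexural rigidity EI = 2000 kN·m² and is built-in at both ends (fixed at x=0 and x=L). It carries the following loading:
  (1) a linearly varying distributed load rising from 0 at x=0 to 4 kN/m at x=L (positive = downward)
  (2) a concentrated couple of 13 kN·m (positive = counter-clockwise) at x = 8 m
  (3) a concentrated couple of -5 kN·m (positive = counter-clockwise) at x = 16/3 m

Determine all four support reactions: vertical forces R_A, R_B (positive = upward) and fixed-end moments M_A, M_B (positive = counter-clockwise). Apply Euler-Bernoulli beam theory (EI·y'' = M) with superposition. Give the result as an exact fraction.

Load 1 — triangular load w₀=4 kN/m (0→w₀ over full span):
  R_A = 3w₀L/20 = 3·4·16/20 = 48/5 kN
  M_A = w₀L²/30 = 4·16²/30 = 512/15 kN·m
  R_B = 7w₀L/20 = 7·4·16/20 = 112/5 kN
  M_B = -w₀L²/20 = -4·16²/20 = -256/5 kN·m
Load 2 — applied couple M₀=13 kN·m at a=8 m (b=L-a=8):
  R_A = 6M₀ab/L³ = 6·13·8·8/16³ = 39/32 kN
  M_A = M₀b(2a-b)/L² = 13·8·(2·8-8)/16² = 13/4 kN·m
  R_B = -6M₀ab/L³ = -6·13·8·8/16³ = -39/32 kN
  M_B = M₀a(2b-a)/L² = 13·8·(2·8-8)/16² = 13/4 kN·m
Load 3 — applied couple M₀=-5 kN·m at a=16/3 m (b=L-a=32/3):
  R_A = 6M₀ab/L³ = 6·(-5)·(16/3)·(32/3)/16³ = -5/12 kN
  M_A = M₀b(2a-b)/L² = (-5)·(32/3)·(2·(16/3)-(32/3))/16² = 0 kN·m
  R_B = -6M₀ab/L³ = -6·(-5)·(16/3)·(32/3)/16³ = 5/12 kN
  M_B = M₀a(2b-a)/L² = (-5)·(16/3)·(2·(32/3)-(16/3))/16² = -5/3 kN·m
Superposition: R_A = 4993/480 kN, M_A = 2243/60 kN·m, R_B = 10367/480 kN, M_B = -2977/60 kN·m

R_A = 4993/480 kN, M_A = 2243/60 kN·m, R_B = 10367/480 kN, M_B = -2977/60 kN·m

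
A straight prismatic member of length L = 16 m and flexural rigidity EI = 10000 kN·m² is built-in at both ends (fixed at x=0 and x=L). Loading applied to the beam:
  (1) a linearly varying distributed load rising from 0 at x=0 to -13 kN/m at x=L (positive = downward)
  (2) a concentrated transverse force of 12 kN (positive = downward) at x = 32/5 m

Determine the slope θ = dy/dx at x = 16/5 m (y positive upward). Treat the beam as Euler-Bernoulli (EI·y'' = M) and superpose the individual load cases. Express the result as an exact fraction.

Load 1 — triangular load w₀=-13 kN/m (0→w₀ over full span):
  θ_1 = -w₀(2x(L-x)(L-2x)(x+2L)+x²(L-x)²)/(120LEI) = -(-13)·(2·(16/5)·(16-(16/5))·(16-2·(16/5))·((16/5)+2·16)+(16/5)²·(16-(16/5))²)/(120·16·10000) = 23296/1171875 rad
Load 2 — point force P=12 kN at a=32/5 m (b=L-a=48/5):
  θ_2 = -Pb²x(2aL-(3a+b)x)/(2L³EI)  [x≤a] = -12·(48/5)²·(16/5)·(2·(32/5)·16-(3·(32/5)+(48/5))·(16/5))/(2·16³·10000) = -9504/1953125 rad
Superposition: θ = Σ θ_i = 87968/5859375 rad ≈ 0.015013 rad

θ(16/5) = 87968/5859375 rad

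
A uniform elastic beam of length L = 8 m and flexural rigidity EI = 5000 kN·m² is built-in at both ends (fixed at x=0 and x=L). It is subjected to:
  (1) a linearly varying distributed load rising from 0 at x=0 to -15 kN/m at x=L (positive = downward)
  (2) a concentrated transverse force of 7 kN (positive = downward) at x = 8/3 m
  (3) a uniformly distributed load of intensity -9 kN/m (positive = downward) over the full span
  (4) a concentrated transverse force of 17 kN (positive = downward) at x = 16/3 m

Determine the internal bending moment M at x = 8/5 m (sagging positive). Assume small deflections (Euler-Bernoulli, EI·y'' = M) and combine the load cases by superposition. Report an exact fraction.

M(8/5) = 152/45 kN·m

Load 1 — triangular load w₀=-15 kN/m (0→w₀ over full span):
  M_1 = 3w₀Lx/20 - w₀L²/30 - w₀x³/(6L) = 3·(-15)·8·(8/5)/20 - (-15)·8²/30 - (-15)·(8/5)³/(6·8) = 112/25 kN·m
Load 2 — point force P=7 kN at a=8/3 m (b=L-a=16/3):
  M_2 = Pb²(3a+b)x/L³ - Pab²/L²  [x≤a] = 7·(16/3)²·(3·(8/3)+(16/3))·(8/5)/8³ - 7·(8/3)·(16/3)²/8² = 0 kN·m
Load 3 — uniform load w=-9 kN/m over full span:
  M_3 = wLx/2 - wL²/12 - wx²/2 = (-9)·8·(8/5)/2 - (-9)·8²/12 - (-9)·(8/5)²/2 = 48/25 kN·m
Load 4 — point force P=17 kN at a=16/3 m (b=L-a=8/3):
  M_4 = Pb²(3a+b)x/L³ - Pab²/L²  [x≤a] = 17·(8/3)²·(3·(16/3)+(8/3))·(8/5)/8³ - 17·(16/3)·(8/3)²/8² = -136/45 kN·m
Superposition: M = Σ M_i = 152/45 kN·m ≈ 3.377778 kN·m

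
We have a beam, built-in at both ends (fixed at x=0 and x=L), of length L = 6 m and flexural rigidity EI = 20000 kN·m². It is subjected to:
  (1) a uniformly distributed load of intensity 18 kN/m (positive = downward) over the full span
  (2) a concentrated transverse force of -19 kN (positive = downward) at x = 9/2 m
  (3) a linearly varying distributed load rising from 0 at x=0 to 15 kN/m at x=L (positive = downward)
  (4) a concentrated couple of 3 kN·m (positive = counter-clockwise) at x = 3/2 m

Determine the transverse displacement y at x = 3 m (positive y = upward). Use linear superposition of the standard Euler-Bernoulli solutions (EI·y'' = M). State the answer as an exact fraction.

Load 1 — uniform load w=18 kN/m over full span:
  y_1 = -wx²(L-x)²/(24EI) = -18·3²·(6-3)²/(24·20000) = -243/80000 m
Load 2 — point force P=-19 kN at a=9/2 m (b=L-a=3/2):
  y_2 = -Pb²x²(3aL-(3a+b)x)/(6L³EI)  [x≤a] = -(-19)·(3/2)²·3²·(3·(9/2)·6-(3·(9/2)+(3/2))·3)/(6·6³·20000) = 171/320000 m
Load 3 — triangular load w₀=15 kN/m (0→w₀ over full span):
  y_3 = -w₀x²(L-x)²(x+2L)/(120LEI) = -15·3²·(6-3)²·(3+2·6)/(120·6·20000) = -81/64000 m
Load 4 — applied couple M₀=3 kN·m at a=3/2 m (b=L-a=9/2):
  y_4 = (R_Ax³/6 - M_Ax²/2 - M₀(x-a)²/2)/EI  [x>a] with R_A=9/16, M_A=-9/16 = ((9/16)·3³/6 - (-9/16)·3²/2 - 3·(3-(3/2))²/2)/20000 = 27/320000 m
Superposition: y = Σ y_i = -1179/320000 m ≈ -0.003684 m

y(3) = -1179/320000 m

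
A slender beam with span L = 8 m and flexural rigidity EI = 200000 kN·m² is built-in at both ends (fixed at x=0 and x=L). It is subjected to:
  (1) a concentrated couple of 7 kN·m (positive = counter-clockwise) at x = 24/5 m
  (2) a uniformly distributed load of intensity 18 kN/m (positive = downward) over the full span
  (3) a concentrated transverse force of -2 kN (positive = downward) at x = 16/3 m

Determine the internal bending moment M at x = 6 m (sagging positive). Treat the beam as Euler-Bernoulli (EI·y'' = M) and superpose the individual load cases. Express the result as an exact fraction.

M(6) = 6566/675 kN·m

Load 1 — applied couple M₀=7 kN·m at a=24/5 m (b=L-a=16/5):
  M_1 = R_Ax - M_A - M₀  [x>a] with R_A=63/50, M_A=56/25 = (63/50)·6 - (56/25) - 7 = -42/25 kN·m
Load 2 — uniform load w=18 kN/m over full span:
  M_2 = wLx/2 - wL²/12 - wx²/2 = 18·8·6/2 - 18·8²/12 - 18·6²/2 = 12 kN·m
Load 3 — point force P=-2 kN at a=16/3 m (b=L-a=8/3):
  M_3 = Pa²(a+3b)(L-x)/L³ - Pa²b/L²  [x>a] = (-2)·(16/3)²·((16/3)+3·(8/3))·(8-6)/8³ - (-2)·(16/3)²·(8/3)/8² = -16/27 kN·m
Superposition: M = Σ M_i = 6566/675 kN·m ≈ 9.727407 kN·m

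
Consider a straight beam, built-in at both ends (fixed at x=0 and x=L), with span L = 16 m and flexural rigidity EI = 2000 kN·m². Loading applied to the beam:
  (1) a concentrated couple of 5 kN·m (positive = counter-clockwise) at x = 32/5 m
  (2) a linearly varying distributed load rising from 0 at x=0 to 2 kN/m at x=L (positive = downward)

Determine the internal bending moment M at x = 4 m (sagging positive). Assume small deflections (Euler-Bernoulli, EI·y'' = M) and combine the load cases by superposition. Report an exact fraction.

M(4) = 2 kN·m

Load 1 — applied couple M₀=5 kN·m at a=32/5 m (b=L-a=48/5):
  M_1 = R_Ax - M_A  [x≤a] with R_A=9/20, M_A=3/5 = (9/20)·4 - (3/5) = 6/5 kN·m
Load 2 — triangular load w₀=2 kN/m (0→w₀ over full span):
  M_2 = 3w₀Lx/20 - w₀L²/30 - w₀x³/(6L) = 3·2·16·4/20 - 2·16²/30 - 2·4³/(6·16) = 4/5 kN·m
Superposition: M = Σ M_i = 2 kN·m ≈ 2.000000 kN·m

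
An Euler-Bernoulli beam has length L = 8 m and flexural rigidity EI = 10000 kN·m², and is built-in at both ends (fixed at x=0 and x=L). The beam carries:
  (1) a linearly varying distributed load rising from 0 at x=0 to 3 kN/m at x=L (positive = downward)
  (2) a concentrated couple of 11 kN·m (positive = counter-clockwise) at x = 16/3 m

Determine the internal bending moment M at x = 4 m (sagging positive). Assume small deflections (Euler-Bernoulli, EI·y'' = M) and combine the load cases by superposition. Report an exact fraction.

M(4) = 23/3 kN·m

Load 1 — triangular load w₀=3 kN/m (0→w₀ over full span):
  M_1 = 3w₀Lx/20 - w₀L²/30 - w₀x³/(6L) = 3·3·8·4/20 - 3·8²/30 - 3·4³/(6·8) = 4 kN·m
Load 2 — applied couple M₀=11 kN·m at a=16/3 m (b=L-a=8/3):
  M_2 = R_Ax - M_A  [x≤a] with R_A=11/6, M_A=11/3 = (11/6)·4 - (11/3) = 11/3 kN·m
Superposition: M = Σ M_i = 23/3 kN·m ≈ 7.666667 kN·m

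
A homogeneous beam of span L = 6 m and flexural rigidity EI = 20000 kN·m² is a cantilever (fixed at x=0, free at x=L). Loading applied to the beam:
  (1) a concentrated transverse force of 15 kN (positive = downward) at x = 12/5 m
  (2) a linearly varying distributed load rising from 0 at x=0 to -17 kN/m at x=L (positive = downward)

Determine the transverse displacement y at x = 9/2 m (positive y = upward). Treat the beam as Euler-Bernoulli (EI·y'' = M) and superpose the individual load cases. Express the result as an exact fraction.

Load 1 — point force P=15 kN at a=12/5 m (b=L-a=18/5):
  y_1 = -Pa²(3x-a)/(6EI)  [x>a] = -15·(12/5)²·(3·(9/2)-(12/5))/(6·20000) = -999/125000 m
Load 2 — triangular load w₀=-17 kN/m (0→w₀ over full span):
  y_2 = (w₀Lx³/12-w₀L²x²/6-w₀x⁵/(120L))/EI = ((-17)·6·(9/2)³/12-(-17)·6²·(9/2)²/6-(-17)·(9/2)⁵/(120·6))/20000 = 3416337/51200000 m
Superposition: y = Σ y_i = 15035733/256000000 m ≈ 0.058733 m

y(9/2) = 15035733/256000000 m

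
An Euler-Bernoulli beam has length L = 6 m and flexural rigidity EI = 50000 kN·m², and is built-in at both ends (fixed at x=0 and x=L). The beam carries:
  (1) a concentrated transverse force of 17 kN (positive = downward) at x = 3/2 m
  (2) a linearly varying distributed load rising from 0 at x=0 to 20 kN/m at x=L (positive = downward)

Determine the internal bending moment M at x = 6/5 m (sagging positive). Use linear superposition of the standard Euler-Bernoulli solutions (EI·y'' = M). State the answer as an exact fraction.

Load 1 — point force P=17 kN at a=3/2 m (b=L-a=9/2):
  M_1 = Pb²(3a+b)x/L³ - Pab²/L²  [x≤a] = 17·(9/2)²·(3·(3/2)+(9/2))·(6/5)/6³ - 17·(3/2)·(9/2)²/6² = 459/160 kN·m
Load 2 — triangular load w₀=20 kN/m (0→w₀ over full span):
  M_2 = 3w₀Lx/20 - w₀L²/30 - w₀x³/(6L) = 3·20·6·(6/5)/20 - 20·6²/30 - 20·(6/5)³/(6·6) = -84/25 kN·m
Superposition: M = Σ M_i = -393/800 kN·m ≈ -0.491250 kN·m

M(6/5) = -393/800 kN·m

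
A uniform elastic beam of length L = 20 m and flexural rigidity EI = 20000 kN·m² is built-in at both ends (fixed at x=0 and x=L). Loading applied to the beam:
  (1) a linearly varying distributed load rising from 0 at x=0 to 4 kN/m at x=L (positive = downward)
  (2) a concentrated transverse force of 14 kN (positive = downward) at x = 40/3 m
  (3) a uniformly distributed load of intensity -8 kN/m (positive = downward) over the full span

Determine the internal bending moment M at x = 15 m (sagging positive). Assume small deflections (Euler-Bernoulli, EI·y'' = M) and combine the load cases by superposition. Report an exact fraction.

Load 1 — triangular load w₀=4 kN/m (0→w₀ over full span):
  M_1 = 3w₀Lx/20 - w₀L²/30 - w₀x³/(6L) = 3·4·20·15/20 - 4·20²/30 - 4·15³/(6·20) = 85/6 kN·m
Load 2 — point force P=14 kN at a=40/3 m (b=L-a=20/3):
  M_2 = Pa²(a+3b)(L-x)/L³ - Pa²b/L²  [x>a] = 14·(40/3)²·((40/3)+3·(20/3))·(20-15)/20³ - 14·(40/3)²·(20/3)/20² = 280/27 kN·m
Load 3 — uniform load w=-8 kN/m over full span:
  M_3 = wLx/2 - wL²/12 - wx²/2 = (-8)·20·15/2 - (-8)·20²/12 - (-8)·15²/2 = -100/3 kN·m
Superposition: M = Σ M_i = -475/54 kN·m ≈ -8.796296 kN·m

M(15) = -475/54 kN·m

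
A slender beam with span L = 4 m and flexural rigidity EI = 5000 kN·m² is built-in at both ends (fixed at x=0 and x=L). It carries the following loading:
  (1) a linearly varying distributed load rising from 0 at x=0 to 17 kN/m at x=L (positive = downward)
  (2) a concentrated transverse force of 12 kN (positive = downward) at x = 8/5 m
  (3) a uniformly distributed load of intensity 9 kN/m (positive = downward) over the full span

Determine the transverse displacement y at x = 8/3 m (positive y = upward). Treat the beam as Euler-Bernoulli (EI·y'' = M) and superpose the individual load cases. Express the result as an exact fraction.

Load 1 — triangular load w₀=17 kN/m (0→w₀ over full span):
  y_1 = -w₀x²(L-x)²(x+2L)/(120LEI) = -17·(8/3)²·(4-(8/3))²·((8/3)+2·4)/(120·4·5000) = -2176/2278125 m
Load 2 — point force P=12 kN at a=8/5 m (b=L-a=12/5):
  y_2 = -Pa²(L-x)²(3bL-(3b+a)(L-x))/(6L³EI)  [x>a] = -12·(8/5)²·(4-(8/3))²·(3·(12/5)·4-(3·(12/5)+(8/5))·(4-(8/3)))/(6·4³·5000) = -1024/2109375 m
Load 3 — uniform load w=9 kN/m over full span:
  y_3 = -wx²(L-x)²/(24EI) = -9·(8/3)²·(4-(8/3))²/(24·5000) = -16/16875 m
Superposition: y = Σ y_i = -136048/56953125 m ≈ -0.002389 m

y(8/3) = -136048/56953125 m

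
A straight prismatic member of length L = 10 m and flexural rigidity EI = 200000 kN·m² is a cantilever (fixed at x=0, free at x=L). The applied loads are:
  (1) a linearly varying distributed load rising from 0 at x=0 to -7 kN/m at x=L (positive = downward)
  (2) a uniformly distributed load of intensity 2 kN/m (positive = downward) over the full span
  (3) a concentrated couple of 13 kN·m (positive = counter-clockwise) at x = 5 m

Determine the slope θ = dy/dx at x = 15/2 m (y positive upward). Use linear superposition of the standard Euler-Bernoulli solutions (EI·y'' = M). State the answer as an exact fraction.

Load 1 — triangular load w₀=-7 kN/m (0→w₀ over full span):
  θ_1 = (w₀Lx²/4-w₀L²x/3-w₀x⁴/(24L))/EI = ((-7)·10·(15/2)²/4-(-7)·10²·(15/2)/3-(-7)·(15/2)⁴/(24·10))/200000 = 1757/409600 rad
Load 2 — uniform load w=2 kN/m over full span:
  θ_2 = -wx(x²-3Lx+3L²)/(6EI) = -2·(15/2)·((15/2)²-3·10·(15/2)+3·10²)/(6·200000) = -21/12800 rad
Load 3 — applied couple M₀=13 kN·m at a=5 m (b=L-a=5):
  θ_3 = M₀a/EI  [x>a] = 13·5/200000 = 13/40000 rad
Superposition: θ = Σ θ_i = 30453/10240000 rad ≈ 0.002974 rad

θ(15/2) = 30453/10240000 rad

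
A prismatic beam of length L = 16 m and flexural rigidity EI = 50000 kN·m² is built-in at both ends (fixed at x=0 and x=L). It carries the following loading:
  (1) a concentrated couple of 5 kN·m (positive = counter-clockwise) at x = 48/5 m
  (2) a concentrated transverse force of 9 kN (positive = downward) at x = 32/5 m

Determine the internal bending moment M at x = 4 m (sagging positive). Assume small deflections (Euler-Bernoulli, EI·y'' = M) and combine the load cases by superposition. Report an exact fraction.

Load 1 — applied couple M₀=5 kN·m at a=48/5 m (b=L-a=32/5):
  M_1 = R_Ax - M_A  [x≤a] with R_A=9/20, M_A=8/5 = (9/20)·4 - (8/5) = 1/5 kN·m
Load 2 — point force P=9 kN at a=32/5 m (b=L-a=48/5):
  M_2 = Pb²(3a+b)x/L³ - Pab²/L²  [x≤a] = 9·(48/5)²·(3·(32/5)+(48/5))·4/16³ - 9·(32/5)·(48/5)²/16² = 324/125 kN·m
Superposition: M = Σ M_i = 349/125 kN·m ≈ 2.792000 kN·m

M(4) = 349/125 kN·m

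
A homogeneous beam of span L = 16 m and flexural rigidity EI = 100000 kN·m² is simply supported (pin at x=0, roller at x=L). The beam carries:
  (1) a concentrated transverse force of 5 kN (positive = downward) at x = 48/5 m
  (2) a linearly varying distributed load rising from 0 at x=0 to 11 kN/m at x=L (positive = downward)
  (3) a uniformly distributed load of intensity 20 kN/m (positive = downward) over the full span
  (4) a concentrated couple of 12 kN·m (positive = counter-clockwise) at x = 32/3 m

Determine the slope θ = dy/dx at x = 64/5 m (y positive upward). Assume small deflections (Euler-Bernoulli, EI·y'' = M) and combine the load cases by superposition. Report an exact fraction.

θ(64/5) = 622682/17578125 rad

Load 1 — point force P=5 kN at a=48/5 m (b=L-a=32/5):
  θ_1 = -Pa(2L²-6Lx+3x²+a²)/(6LEI)  [x>a] = -5·(48/5)·(2·16²-6·16·(64/5)+3·(64/5)²+(48/5)²)/(6·16·100000) = 52/78125 rad
Load 2 — triangular load w₀=11 kN/m (0→w₀ over full span):
  θ_2 = -w₀(7L⁴-30L²x²+15x⁴)/(360LEI) = -11·(7·16⁴-30·16²·(64/5)²+15·(64/5)⁴)/(360·16·100000) = 133232/17578125 rad
Load 3 — uniform load w=20 kN/m over full span:
  θ_3 = -w(L³-6Lx²+4x³)/(24EI) = -20·(16³-6·16·(64/5)²+4·(64/5)³)/(24·100000) = 2112/78125 rad
Load 4 — applied couple M₀=12 kN·m at a=32/3 m (b=L-a=16/3):
  θ_4 = (M₀x²/(2L)-M₀(x-a)+C₁)/EI  [x>a] with C₁=M₀(3b²-L²)/(6L)=-64/3 = (12·(64/5)²/(2·16)-12·((64/5)-(32/3))+(-64/3))/100000 = 34/234375 rad
Superposition: θ = Σ θ_i = 622682/17578125 rad ≈ 0.035424 rad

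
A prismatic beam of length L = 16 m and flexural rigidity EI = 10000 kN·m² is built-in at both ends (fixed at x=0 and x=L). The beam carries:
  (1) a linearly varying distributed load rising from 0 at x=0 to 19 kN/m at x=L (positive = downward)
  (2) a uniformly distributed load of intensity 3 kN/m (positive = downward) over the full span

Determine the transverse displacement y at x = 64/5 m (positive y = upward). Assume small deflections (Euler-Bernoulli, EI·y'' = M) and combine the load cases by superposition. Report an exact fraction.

y(64/5) = -2793472/29296875 m

Load 1 — triangular load w₀=19 kN/m (0→w₀ over full span):
  y_1 = -w₀x²(L-x)²(x+2L)/(120LEI) = -19·(64/5)²·(16-(64/5))²·((64/5)+2·16)/(120·16·10000) = -2179072/29296875 m
Load 2 — uniform load w=3 kN/m over full span:
  y_2 = -wx²(L-x)²/(24EI) = -3·(64/5)²·(16-(64/5))²/(24·10000) = -8192/390625 m
Superposition: y = Σ y_i = -2793472/29296875 m ≈ -0.095351 m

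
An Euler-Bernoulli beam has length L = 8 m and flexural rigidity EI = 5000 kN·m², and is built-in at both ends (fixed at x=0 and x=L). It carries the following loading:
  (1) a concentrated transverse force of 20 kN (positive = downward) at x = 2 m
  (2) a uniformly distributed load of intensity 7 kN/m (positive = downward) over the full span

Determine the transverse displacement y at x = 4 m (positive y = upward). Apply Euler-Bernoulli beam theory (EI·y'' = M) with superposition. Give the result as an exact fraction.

Load 1 — point force P=20 kN at a=2 m (b=L-a=6):
  y_1 = -Pa²(L-x)²(3bL-(3b+a)(L-x))/(6L³EI)  [x>a] = -20·2²·(8-4)²·(3·6·8-(3·6+2)·(8-4))/(6·8³·5000) = -2/375 m
Load 2 — uniform load w=7 kN/m over full span:
  y_2 = -wx²(L-x)²/(24EI) = -7·4²·(8-4)²/(24·5000) = -28/1875 m
Superposition: y = Σ y_i = -38/1875 m ≈ -0.020267 m

y(4) = -38/1875 m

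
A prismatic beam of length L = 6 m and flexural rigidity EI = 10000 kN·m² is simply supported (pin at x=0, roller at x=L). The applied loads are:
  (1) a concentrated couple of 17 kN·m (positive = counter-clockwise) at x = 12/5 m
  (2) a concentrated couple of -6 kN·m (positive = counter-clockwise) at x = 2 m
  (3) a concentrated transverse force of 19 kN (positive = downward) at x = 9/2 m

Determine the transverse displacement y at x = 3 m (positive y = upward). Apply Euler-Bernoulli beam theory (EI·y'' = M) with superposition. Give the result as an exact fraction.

Load 1 — applied couple M₀=17 kN·m at a=12/5 m (b=L-a=18/5):
  y_1 = (M₀x³/(6L)-M₀(x-a)²/2+C₁x)/EI  [x>a] with C₁=M₀(3b²-L²)/(6L)=34/25 = (17·3³/(6·6)-17·(3-(12/5))²/2+(34/25)·3)/10000 = 1377/1000000 m
Load 2 — applied couple M₀=-6 kN·m at a=2 m (b=L-a=4):
  y_2 = (M₀x³/(6L)-M₀(x-a)²/2+C₁x)/EI  [x>a] with C₁=M₀(3b²-L²)/(6L)=-2 = ((-6)·3³/(6·6)-(-6)·(3-2)²/2+(-2)·3)/10000 = -3/4000 m
Load 3 — point force P=19 kN at a=9/2 m (b=L-a=3/2):
  y_3 = -Pbx(L²-b²-x²)/(6LEI)  [x≤a] = -19·(3/2)·3·(6²-(3/2)²-3²)/(6·6·10000) = -1881/320000 m
Superposition: y = Σ y_i = -42009/8000000 m ≈ -0.005251 m

y(3) = -42009/8000000 m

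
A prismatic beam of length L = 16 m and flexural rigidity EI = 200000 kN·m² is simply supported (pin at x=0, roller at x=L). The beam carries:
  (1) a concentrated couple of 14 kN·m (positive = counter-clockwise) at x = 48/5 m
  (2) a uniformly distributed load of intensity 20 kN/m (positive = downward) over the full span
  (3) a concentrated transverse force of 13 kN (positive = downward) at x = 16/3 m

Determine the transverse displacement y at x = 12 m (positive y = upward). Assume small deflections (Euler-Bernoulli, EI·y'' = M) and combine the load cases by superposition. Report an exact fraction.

y(12) = -6476173/101250000 m

Load 1 — applied couple M₀=14 kN·m at a=48/5 m (b=L-a=32/5):
  y_1 = (M₀x³/(6L)-M₀(x-a)²/2+C₁x)/EI  [x>a] with C₁=M₀(3b²-L²)/(6L)=-1456/75 = (14·12³/(6·16)-14·(12-(48/5))²/2+(-1456/75)·12)/200000 = -133/1250000 m
Load 2 — uniform load w=20 kN/m over full span:
  y_2 = -wx(L³-2Lx²+x³)/(24EI) = -20·12·(16³-2·16·12²+12³)/(24·200000) = -38/625 m
Load 3 — point force P=13 kN at a=16/3 m (b=L-a=32/3):
  y_3 = -Pa(L-x)(2Lx-a²-x²)/(6LEI)  [x>a] = -13·(16/3)·(16-12)·(2·16·12-(16/3)²-12²)/(6·16·200000) = -1547/506250 m
Superposition: y = Σ y_i = -6476173/101250000 m ≈ -0.063962 m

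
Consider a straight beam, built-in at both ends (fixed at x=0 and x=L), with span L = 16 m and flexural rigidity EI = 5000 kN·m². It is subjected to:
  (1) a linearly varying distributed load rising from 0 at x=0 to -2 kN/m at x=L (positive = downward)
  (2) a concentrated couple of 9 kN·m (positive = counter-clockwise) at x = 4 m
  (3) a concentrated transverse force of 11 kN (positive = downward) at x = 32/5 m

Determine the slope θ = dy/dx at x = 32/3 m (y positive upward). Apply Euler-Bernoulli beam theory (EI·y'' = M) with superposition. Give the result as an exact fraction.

θ(32/3) = 82699/75937500 rad

Load 1 — triangular load w₀=-2 kN/m (0→w₀ over full span):
  θ_1 = -w₀(2x(L-x)(L-2x)(x+2L)+x²(L-x)²)/(120LEI) = -(-2)·(2·(32/3)·(16-(32/3))·(16-2·(32/3))·((32/3)+2·16)+(32/3)²·(16-(32/3))²)/(120·16·5000) = -3584/759375 rad
Load 2 — applied couple M₀=9 kN·m at a=4 m (b=L-a=12):
  θ_2 = (R_Ax²/2 - M_Ax - M₀(x-a))/EI  [x>a] with R_A=81/128, M_A=-27/16 = ((81/128)·(32/3)²/2 - (-27/16)·(32/3) - 9·((32/3)-4))/5000 = -3/2500 rad
Load 3 — point force P=11 kN at a=32/5 m (b=L-a=48/5):
  θ_3 = Pa²(L-x)(2bL-(3b+a)(L-x))/(2L³EI)  [x>a] = 11·(32/5)²·(16-(32/3))·(2·(48/5)·16-(3·(48/5)+(32/5))·(16-(32/3)))/(2·16³·5000) = 4928/703125 rad
Superposition: θ = Σ θ_i = 82699/75937500 rad ≈ 0.001089 rad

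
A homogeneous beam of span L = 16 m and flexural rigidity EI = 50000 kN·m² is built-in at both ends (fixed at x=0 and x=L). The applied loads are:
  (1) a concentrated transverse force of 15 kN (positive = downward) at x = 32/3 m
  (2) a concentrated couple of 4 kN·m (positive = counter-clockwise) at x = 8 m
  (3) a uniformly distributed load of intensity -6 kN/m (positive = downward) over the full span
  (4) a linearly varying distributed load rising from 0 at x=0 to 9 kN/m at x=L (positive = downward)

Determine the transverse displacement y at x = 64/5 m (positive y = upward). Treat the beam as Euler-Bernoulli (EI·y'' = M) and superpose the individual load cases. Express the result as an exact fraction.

Load 1 — point force P=15 kN at a=32/3 m (b=L-a=16/3):
  y_1 = -Pa²(L-x)²(3bL-(3b+a)(L-x))/(6L³EI)  [x>a] = -15·(32/3)²·(16-(64/5))²·(3·(16/3)·16-(3·(16/3)+(32/3))·(16-(64/5)))/(6·16³·50000) = -1024/421875 m
Load 2 — applied couple M₀=4 kN·m at a=8 m (b=L-a=8):
  y_2 = (R_Ax³/6 - M_Ax²/2 - M₀(x-a)²/2)/EI  [x>a] with R_A=3/8, M_A=1 = ((3/8)·(64/5)³/6 - 1·(64/5)²/2 - 4·((64/5)-8)²/2)/50000 = 24/390625 m
Load 3 — uniform load w=-6 kN/m over full span:
  y_3 = -wx²(L-x)²/(24EI) = -(-6)·(64/5)²·(16-(64/5))²/(24·50000) = 16384/1953125 m
Load 4 — triangular load w₀=9 kN/m (0→w₀ over full span):
  y_4 = -w₀x²(L-x)²(x+2L)/(120LEI) = -9·(64/5)²·(16-(64/5))²·((64/5)+2·16)/(120·16·50000) = -344064/48828125 m
Superposition: y = Σ y_i = -1349528/1318359375 m ≈ -0.001024 m

y(64/5) = -1349528/1318359375 m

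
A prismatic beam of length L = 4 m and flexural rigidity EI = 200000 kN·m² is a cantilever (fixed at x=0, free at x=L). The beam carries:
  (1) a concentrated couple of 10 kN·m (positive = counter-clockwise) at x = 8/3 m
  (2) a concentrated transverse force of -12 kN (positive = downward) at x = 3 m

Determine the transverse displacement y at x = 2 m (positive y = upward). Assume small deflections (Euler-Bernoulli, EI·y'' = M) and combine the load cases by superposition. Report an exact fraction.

y(2) = 19/50000 m

Load 1 — applied couple M₀=10 kN·m at a=8/3 m (b=L-a=4/3):
  y_1 = M₀x²/(2EI)  [x≤a] = 10·2²/(2·200000) = 1/10000 m
Load 2 — point force P=-12 kN at a=3 m (b=L-a=1):
  y_2 = -Px²(3a-x)/(6EI)  [x≤a] = -(-12)·2²·(3·3-2)/(6·200000) = 7/25000 m
Superposition: y = Σ y_i = 19/50000 m ≈ 0.000380 m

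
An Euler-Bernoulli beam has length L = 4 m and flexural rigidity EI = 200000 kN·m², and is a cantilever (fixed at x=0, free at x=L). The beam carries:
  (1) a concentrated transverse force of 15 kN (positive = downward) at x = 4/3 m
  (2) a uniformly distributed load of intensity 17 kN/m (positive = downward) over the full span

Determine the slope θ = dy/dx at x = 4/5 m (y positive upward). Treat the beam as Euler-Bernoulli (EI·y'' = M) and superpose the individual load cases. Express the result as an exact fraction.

θ(4/5) = -4673/9375000 rad

Load 1 — point force P=15 kN at a=4/3 m (b=L-a=8/3):
  θ_1 = -Px(2a-x)/(2EI)  [x≤a] = -15·(4/5)·(2·(4/3)-(4/5))/(2·200000) = -7/125000 rad
Load 2 — uniform load w=17 kN/m over full span:
  θ_2 = -wx(x²-3Lx+3L²)/(6EI) = -17·(4/5)·((4/5)²-3·4·(4/5)+3·4²)/(6·200000) = -1037/2343750 rad
Superposition: θ = Σ θ_i = -4673/9375000 rad ≈ -0.000498 rad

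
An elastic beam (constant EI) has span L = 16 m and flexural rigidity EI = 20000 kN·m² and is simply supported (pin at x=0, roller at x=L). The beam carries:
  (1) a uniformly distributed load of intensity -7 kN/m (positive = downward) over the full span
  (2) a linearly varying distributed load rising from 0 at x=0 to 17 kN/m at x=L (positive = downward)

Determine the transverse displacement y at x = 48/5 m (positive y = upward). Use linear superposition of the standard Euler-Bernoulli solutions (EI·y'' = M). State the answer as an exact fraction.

Load 1 — uniform load w=-7 kN/m over full span:
  y_1 = -wx(L³-2Lx²+x³)/(24EI) = -(-7)·(48/5)·(16³-2·16·(48/5)²+(48/5)³)/(24·20000) = 111104/390625 m
Load 2 — triangular load w₀=17 kN/m (0→w₀ over full span):
  y_2 = -w₀x(7L⁴-10L²x²+3x⁴)/(360LEI) = -17·(48/5)·(7·16⁴-10·16²·(48/5)²+3·(48/5)⁴)/(360·16·20000) = -10305536/29296875 m
Superposition: y = Σ y_i = -1972736/29296875 m ≈ -0.067336 m

y(48/5) = -1972736/29296875 m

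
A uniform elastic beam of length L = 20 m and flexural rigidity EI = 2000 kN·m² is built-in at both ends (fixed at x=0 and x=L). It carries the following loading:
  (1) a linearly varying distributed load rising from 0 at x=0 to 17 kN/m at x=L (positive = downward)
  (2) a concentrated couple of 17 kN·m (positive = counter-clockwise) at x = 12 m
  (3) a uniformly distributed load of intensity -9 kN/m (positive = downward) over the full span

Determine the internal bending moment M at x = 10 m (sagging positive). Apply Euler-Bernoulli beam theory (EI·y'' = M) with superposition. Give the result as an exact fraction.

M(10) = -23/15 kN·m

Load 1 — triangular load w₀=17 kN/m (0→w₀ over full span):
  M_1 = 3w₀Lx/20 - w₀L²/30 - w₀x³/(6L) = 3·17·20·10/20 - 17·20²/30 - 17·10³/(6·20) = 425/3 kN·m
Load 2 — applied couple M₀=17 kN·m at a=12 m (b=L-a=8):
  M_2 = R_Ax - M_A  [x≤a] with R_A=153/125, M_A=136/25 = (153/125)·10 - (136/25) = 34/5 kN·m
Load 3 — uniform load w=-9 kN/m over full span:
  M_3 = wLx/2 - wL²/12 - wx²/2 = (-9)·20·10/2 - (-9)·20²/12 - (-9)·10²/2 = -150 kN·m
Superposition: M = Σ M_i = -23/15 kN·m ≈ -1.533333 kN·m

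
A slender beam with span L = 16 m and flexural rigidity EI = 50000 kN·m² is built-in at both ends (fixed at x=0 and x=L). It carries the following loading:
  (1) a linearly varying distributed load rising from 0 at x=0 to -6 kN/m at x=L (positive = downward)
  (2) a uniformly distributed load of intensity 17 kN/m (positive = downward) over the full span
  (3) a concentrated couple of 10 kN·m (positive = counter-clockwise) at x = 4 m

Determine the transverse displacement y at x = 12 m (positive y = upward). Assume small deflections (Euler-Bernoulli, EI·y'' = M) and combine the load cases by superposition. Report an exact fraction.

Load 1 — triangular load w₀=-6 kN/m (0→w₀ over full span):
  y_1 = -w₀x²(L-x)²(x+2L)/(120LEI) = -(-6)·12²·(16-12)²·(12+2·16)/(120·16·50000) = 99/15625 m
Load 2 — uniform load w=17 kN/m over full span:
  y_2 = -wx²(L-x)²/(24EI) = -17·12²·(16-12)²/(24·50000) = -102/3125 m
Load 3 — applied couple M₀=10 kN·m at a=4 m (b=L-a=12):
  y_3 = (R_Ax³/6 - M_Ax²/2 - M₀(x-a)²/2)/EI  [x>a] with R_A=45/64, M_A=-15/8 = ((45/64)·12³/6 - (-15/8)·12²/2 - 10·(12-4)²/2)/50000 = 7/20000 m
Superposition: y = Σ y_i = -12977/500000 m ≈ -0.025954 m

y(12) = -12977/500000 m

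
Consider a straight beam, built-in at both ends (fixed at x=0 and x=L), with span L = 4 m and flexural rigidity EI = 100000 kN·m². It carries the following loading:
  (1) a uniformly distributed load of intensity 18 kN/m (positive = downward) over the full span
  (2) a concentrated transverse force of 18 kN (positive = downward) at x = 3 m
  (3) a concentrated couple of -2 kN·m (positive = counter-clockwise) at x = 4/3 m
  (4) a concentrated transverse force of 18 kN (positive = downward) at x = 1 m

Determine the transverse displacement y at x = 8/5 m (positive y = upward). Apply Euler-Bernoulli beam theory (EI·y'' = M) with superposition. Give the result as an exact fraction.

Load 1 — uniform load w=18 kN/m over full span:
  y_1 = -wx²(L-x)²/(24EI) = -18·(8/5)²·(4-(8/5))²/(24·100000) = -216/1953125 m
Load 2 — point force P=18 kN at a=3 m (b=L-a=1):
  y_2 = -Pb²x²(3aL-(3a+b)x)/(6L³EI)  [x≤a] = -18·1²·(8/5)²·(3·3·4-(3·3+1)·(8/5))/(6·4³·100000) = -3/125000 m
Load 3 — applied couple M₀=-2 kN·m at a=4/3 m (b=L-a=8/3):
  y_3 = (R_Ax³/6 - M_Ax²/2 - M₀(x-a)²/2)/EI  [x>a] with R_A=-2/3, M_A=0 = ((-2/3)·(8/5)³/6 - 0·(8/5)²/2 - (-2)·((8/5)-(4/3))²/2)/100000 = -3/781250 m
Load 4 — point force P=18 kN at a=1 m (b=L-a=3):
  y_4 = -Pa²(L-x)²(3bL-(3b+a)(L-x))/(6L³EI)  [x>a] = -18·1²·(4-(8/5))²·(3·3·4-(3·3+1)·(4-(8/5)))/(6·4³·100000) = -81/2500000 m
Superposition: y = Σ y_i = -10677/62500000 m ≈ -0.000171 m

y(8/5) = -10677/62500000 m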